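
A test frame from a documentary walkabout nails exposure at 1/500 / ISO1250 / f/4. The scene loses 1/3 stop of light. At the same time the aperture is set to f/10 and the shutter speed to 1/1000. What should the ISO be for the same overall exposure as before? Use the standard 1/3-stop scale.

ISO 20000

Scene light: 1/3 stop darker.
Aperture: f/4 → f/4.5 → f/5 → f/5.6 → f/6.3 → f/7.1 → f/8 → f/9 → f/10 — 2 2/3 stops narrower (darker).
Shutter speed: 1/500 → 1/640 → 1/800 → 1/1000 — 1 stop shorter (darker).
Net so far: 4 stops darker. ISO: 1250 → 1600 → 2000 → 2500 → 3200 → 4000 → 5000 → 6400 → 8000 → 10000 → 12800 → 16000 → 20000.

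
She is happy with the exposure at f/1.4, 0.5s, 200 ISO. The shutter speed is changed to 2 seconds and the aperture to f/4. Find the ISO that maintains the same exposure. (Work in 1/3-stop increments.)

ISO 400

Shutter speed: 0.5 → 0.6 → 0.8 → 1 → 1.3 → 1.6 → 2 — 2 stops longer (brighter).
Aperture: f/1.4 → f/1.6 → f/1.8 → f/2 → f/2.2 → f/2.5 → f/2.8 → f/3.2 → f/3.5 → f/4 — 3 stops narrower (darker).
Net change so far: 1 stop darker. Offset with the ISO: 200 → 250 → 320 → 400.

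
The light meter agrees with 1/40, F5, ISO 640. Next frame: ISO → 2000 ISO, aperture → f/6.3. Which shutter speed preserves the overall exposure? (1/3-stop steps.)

ISO: 640 → 800 → 1000 → 1250 → 1600 → 2000 — 1 2/3 stops higher (brighter).
Aperture: f/5 → f/5.6 → f/6.3 — 2/3 stop stopped down (darker).
Net change so far: 1 stop brighter. Offset with the shutter speed: 1/40 → 1/50 → 1/60 → 1/80.

1/80s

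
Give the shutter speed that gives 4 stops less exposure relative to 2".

Shutter speed: 2 → 1 → 1/2 → 1/4 → 1/8 — 4 stops shorter (darker).

1/8s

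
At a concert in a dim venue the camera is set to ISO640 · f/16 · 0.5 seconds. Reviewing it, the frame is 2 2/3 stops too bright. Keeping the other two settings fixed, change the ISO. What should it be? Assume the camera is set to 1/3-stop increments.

ISO 100

Overexposed by 2 2/3 stops → need 2 2/3 stops darker.
ISO: 640 → 500 → 400 → 320 → 250 → 200 → 160 → 125 → 100.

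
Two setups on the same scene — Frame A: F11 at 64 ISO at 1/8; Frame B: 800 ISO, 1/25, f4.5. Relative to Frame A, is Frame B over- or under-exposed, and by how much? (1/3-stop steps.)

Aperture: f/11 → f/10 → f/9 → f/8 → f/7.1 → f/6.3 → f/5.6 → f/5 → f/4.5 — 2 2/3 stops opened up (brighter).
Shutter speed: 1/8 → 1/10 → 1/13 → 1/15 → 1/20 → 1/25 — 1 2/3 stops faster (darker).
ISO: 64 → 80 → 100 → 125 → 160 → 200 → 250 → 320 → 400 → 500 → 640 → 800 — 3 2/3 stops raised (brighter).
Net: +2 2/3 −1 2/3 +3 2/3 = +4 2/3 stops.

4 2/3 stops brighter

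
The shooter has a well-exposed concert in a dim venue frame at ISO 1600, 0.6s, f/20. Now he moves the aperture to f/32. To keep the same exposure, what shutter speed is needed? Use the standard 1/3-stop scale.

1.6 s

Aperture: f/20 → f/22 → f/25 → f/29 → f/32 — 1 1/3 stops narrower (darker).
Need 1 1/3 stops brighter from the shutter speed: 0.6 → 0.8 → 1 → 1.3 → 1.6.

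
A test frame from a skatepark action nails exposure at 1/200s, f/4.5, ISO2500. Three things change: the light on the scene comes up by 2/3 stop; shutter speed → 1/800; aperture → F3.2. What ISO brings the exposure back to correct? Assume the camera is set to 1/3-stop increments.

Scene light: 2/3 stop brighter.
Shutter speed: 1/200 → 1/250 → 1/320 → 1/400 → 1/500 → 1/640 → 1/800 — 2 stops faster (darker).
Aperture: f/4.5 → f/4 → f/3.5 → f/3.2 — 1 stop wider (brighter).
Net so far: 1/3 stop darker. ISO: 2500 → 3200.

ISO 3200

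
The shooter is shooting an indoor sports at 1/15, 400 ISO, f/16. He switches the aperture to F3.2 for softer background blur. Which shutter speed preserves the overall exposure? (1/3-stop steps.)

1/400s

Aperture: f/16 → f/14 → f/13 → f/11 → f/10 → f/9 → f/8 → f/7.1 → f/6.3 → f/5.6 → f/5 → f/4.5 → f/4 → f/3.5 → f/3.2 — 4 2/3 stops opened up (brighter).
Need 4 2/3 stops darker from the shutter speed: 1/15 → 1/20 → 1/25 → 1/30 → 1/40 → 1/50 → 1/60 → 1/80 → 1/100 → 1/125 → 1/160 → 1/200 → 1/250 → 1/320 → 1/400.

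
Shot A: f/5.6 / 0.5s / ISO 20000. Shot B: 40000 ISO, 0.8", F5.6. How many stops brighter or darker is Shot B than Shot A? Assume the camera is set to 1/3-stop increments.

1 2/3 stops brighter

Aperture: unchanged.
Shutter speed: 0.5 → 0.6 → 0.8 — 2/3 stop slower (brighter).
ISO: 20000 → 25600 → 32000 → 40000 — 1 stop raised (brighter).
Net: +2/3 +1 = +1 2/3 stops.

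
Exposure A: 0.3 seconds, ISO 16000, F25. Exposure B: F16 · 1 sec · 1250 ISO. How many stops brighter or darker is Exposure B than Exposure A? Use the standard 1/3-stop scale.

2/3 stop darker

Aperture: f/25 → f/22 → f/20 → f/18 → f/16 — 1 1/3 stops wider (brighter).
Shutter speed: 0.3 → 0.4 → 0.5 → 0.6 → 0.8 → 1 — 1 2/3 stops slower (brighter).
ISO: 16000 → 12800 → 10000 → 8000 → 6400 → 5000 → 4000 → 3200 → 2500 → 2000 → 1600 → 1250 — 3 2/3 stops lower (darker).
Net: +1 1/3 +1 2/3 −3 2/3 = −2/3 stops.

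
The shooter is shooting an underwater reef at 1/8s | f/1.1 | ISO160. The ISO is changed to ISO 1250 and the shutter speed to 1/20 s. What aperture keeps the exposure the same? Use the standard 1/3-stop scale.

ISO: 160 → 200 → 250 → 320 → 400 → 500 → 640 → 800 → 1000 → 1250 — 3 stops higher (brighter).
Shutter speed: 1/8 → 1/10 → 1/13 → 1/15 → 1/20 — 1 1/3 stops faster (darker).
Net change so far: 1 2/3 stops brighter. Offset with the aperture: f/1.1 → f/1.2 → f/1.4 → f/1.6 → f/1.8 → f/2.

f/2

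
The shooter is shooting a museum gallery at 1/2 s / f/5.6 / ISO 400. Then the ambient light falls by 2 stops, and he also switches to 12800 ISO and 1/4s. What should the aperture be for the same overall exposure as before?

f/11

Scene light: 2 stops darker.
ISO: 400 → 800 → 1600 → 3200 → 6400 → 12800 — 5 stops raised (brighter).
Shutter speed: 1/2 → 1/4 — 1 stop faster (darker).
Net so far: 2 stops brighter. Aperture: f/5.6 → f/8 → f/11.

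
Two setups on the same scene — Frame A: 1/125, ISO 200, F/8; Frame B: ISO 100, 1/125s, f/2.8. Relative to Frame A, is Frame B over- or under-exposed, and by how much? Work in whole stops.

2 stops brighter

Aperture: f/8 → f/5.6 → f/4 → f/2.8 — 3 stops opened up (brighter).
Shutter speed: unchanged.
ISO: 200 → 100 — 1 stop dropped (darker).
Net: +3 −1 = +2 stops.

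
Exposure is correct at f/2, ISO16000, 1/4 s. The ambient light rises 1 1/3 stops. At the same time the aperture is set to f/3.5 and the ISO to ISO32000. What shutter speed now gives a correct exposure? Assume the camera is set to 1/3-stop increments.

1/6s

Scene light: 1 1/3 stops brighter.
Aperture: f/2 → f/2.2 → f/2.5 → f/2.8 → f/3.2 → f/3.5 — 1 2/3 stops stopped down (darker).
ISO: 16000 → 20000 → 25600 → 32000 — 1 stop higher (brighter).
Net so far: 2/3 stop brighter. Shutter speed: 1/4 → 1/5 → 1/6.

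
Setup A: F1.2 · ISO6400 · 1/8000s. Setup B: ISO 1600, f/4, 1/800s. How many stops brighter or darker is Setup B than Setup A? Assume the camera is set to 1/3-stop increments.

Aperture: f/1.2 → f/1.4 → f/1.6 → f/1.8 → f/2 → f/2.2 → f/2.5 → f/2.8 → f/3.2 → f/3.5 → f/4 — 3 1/3 stops stopped down (darker).
Shutter speed: 1/8000 → 1/6400 → 1/5000 → 1/4000 → 1/3200 → 1/2500 → 1/2000 → 1/1600 → 1/1250 → 1/1000 → 1/800 — 3 1/3 stops longer (brighter).
ISO: 6400 → 5000 → 4000 → 3200 → 2500 → 2000 → 1600 — 2 stops lower (darker).
Net: −3 1/3 +3 1/3 −2 = −2 stops.

2 stops darker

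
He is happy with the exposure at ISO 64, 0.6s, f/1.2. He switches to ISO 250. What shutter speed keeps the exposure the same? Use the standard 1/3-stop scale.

ISO: 64 → 80 → 100 → 125 → 160 → 200 → 250 — 2 stops raised (brighter).
Need 2 stops darker from the shutter speed: 0.6 → 0.5 → 0.4 → 0.3 → 1/4 → 1/5 → 1/6.

1/6s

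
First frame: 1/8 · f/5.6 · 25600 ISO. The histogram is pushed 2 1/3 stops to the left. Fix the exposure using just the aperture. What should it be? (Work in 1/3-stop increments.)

Underexposed by 2 1/3 stops → need 2 1/3 stops brighter.
Aperture: f/5.6 → f/5 → f/4.5 → f/4 → f/3.5 → f/3.2 → f/2.8 → f/2.5.

f/2.5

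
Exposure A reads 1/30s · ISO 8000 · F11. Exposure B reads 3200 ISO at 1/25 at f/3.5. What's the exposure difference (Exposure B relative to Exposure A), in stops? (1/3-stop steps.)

2 1/3 stops brighter

Aperture: f/11 → f/10 → f/9 → f/8 → f/7.1 → f/6.3 → f/5.6 → f/5 → f/4.5 → f/4 → f/3.5 — 3 1/3 stops opened up (brighter).
Shutter speed: 1/30 → 1/25 — 1/3 stop longer (brighter).
ISO: 8000 → 6400 → 5000 → 4000 → 3200 — 1 1/3 stops dropped (darker).
Net: +3 1/3 +1/3 −1 1/3 = +2 1/3 stops.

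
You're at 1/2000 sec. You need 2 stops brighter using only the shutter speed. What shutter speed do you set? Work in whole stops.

1/500s

Shutter speed: 1/2000 → 1/1000 → 1/500 — 2 stops longer (brighter).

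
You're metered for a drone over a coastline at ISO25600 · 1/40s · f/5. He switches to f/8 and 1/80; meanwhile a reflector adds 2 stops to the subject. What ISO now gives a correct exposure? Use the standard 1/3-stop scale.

ISO 32000

Scene light: 2 stops brighter.
Aperture: f/5 → f/5.6 → f/6.3 → f/7.1 → f/8 — 1 1/3 stops narrower (darker).
Shutter speed: 1/40 → 1/50 → 1/60 → 1/80 — 1 stop shorter (darker).
Net so far: 1/3 stop darker. ISO: 25600 → 32000.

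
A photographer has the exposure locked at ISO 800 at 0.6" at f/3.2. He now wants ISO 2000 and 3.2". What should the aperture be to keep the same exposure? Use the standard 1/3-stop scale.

ISO: 800 → 1000 → 1250 → 1600 → 2000 — 1 1/3 stops raised (brighter).
Shutter speed: 0.6 → 0.8 → 1 → 1.3 → 1.6 → 2 → 2.5 → 3.2 — 2 1/3 stops slower (brighter).
Net change so far: 3 2/3 stops brighter. Offset with the aperture: f/3.2 → f/3.5 → f/4 → f/4.5 → f/5 → f/5.6 → f/6.3 → f/7.1 → f/8 → f/9 → f/10 → f/11.

f/11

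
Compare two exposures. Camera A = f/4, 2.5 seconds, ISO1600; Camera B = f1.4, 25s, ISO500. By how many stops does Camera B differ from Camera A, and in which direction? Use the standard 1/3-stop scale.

4 2/3 stops brighter

Aperture: f/4 → f/3.5 → f/3.2 → f/2.8 → f/2.5 → f/2.2 → f/2 → f/1.8 → f/1.6 → f/1.4 — 3 stops larger aperture (brighter).
Shutter speed: 2.5 → 3.2 → 4 → 5 → 6 → 8 → 10 → 13 → 15 → 20 → 25 — 3 1/3 stops slower (brighter).
ISO: 1600 → 1250 → 1000 → 800 → 640 → 500 — 1 2/3 stops lower (darker).
Net: +3 +3 1/3 −1 2/3 = +4 2/3 stops.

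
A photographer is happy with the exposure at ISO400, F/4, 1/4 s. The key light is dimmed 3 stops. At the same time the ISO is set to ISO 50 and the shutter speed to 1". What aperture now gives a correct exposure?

f/1.0

Scene light: 3 stops darker.
ISO: 400 → 200 → 100 → 50 — 3 stops lower (darker).
Shutter speed: 1/4 → 1/2 → 1 — 2 stops longer (brighter).
Net so far: 4 stops darker. Aperture: f/4 → f/2.8 → f/2 → f/1.4 → f/1.0.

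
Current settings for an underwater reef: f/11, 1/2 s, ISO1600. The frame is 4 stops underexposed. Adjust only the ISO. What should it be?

ISO 25600

Underexposed by 4 stops → need 4 stops brighter.
ISO: 1600 → 3200 → 6400 → 12800 → 25600.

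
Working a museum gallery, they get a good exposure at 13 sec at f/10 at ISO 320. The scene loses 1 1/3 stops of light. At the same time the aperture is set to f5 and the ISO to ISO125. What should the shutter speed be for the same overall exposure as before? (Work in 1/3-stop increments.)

20 s

Scene light: 1 1/3 stops darker.
Aperture: f/10 → f/9 → f/8 → f/7.1 → f/6.3 → f/5.6 → f/5 — 2 stops larger aperture (brighter).
ISO: 320 → 250 → 200 → 160 → 125 — 1 1/3 stops lower (darker).
Net so far: 2/3 stop darker. Shutter speed: 13 → 15 → 20.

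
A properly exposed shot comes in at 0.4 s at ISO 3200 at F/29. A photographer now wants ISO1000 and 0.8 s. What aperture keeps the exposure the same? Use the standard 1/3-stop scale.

f/22

ISO: 3200 → 2500 → 2000 → 1600 → 1250 → 1000 — 1 2/3 stops lower (darker).
Shutter speed: 0.4 → 0.5 → 0.6 → 0.8 — 1 stop slower (brighter).
Net change so far: 2/3 stop darker. Offset with the aperture: f/29 → f/25 → f/22.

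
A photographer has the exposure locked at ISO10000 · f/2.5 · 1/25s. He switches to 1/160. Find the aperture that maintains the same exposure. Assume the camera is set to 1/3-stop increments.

f/1.0

Shutter speed: 1/25 → 1/30 → 1/40 → 1/50 → 1/60 → 1/80 → 1/100 → 1/125 → 1/160 — 2 2/3 stops shorter (darker).
Need 2 2/3 stops brighter from the aperture: f/2.5 → f/2.2 → f/2 → f/1.8 → f/1.6 → f/1.4 → f/1.2 → f/1.1 → f/1.0.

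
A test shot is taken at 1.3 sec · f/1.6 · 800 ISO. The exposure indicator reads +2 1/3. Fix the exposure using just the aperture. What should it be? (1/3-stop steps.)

Overexposed by 2 1/3 stops → need 2 1/3 stops darker.
Aperture: f/1.6 → f/1.8 → f/2 → f/2.2 → f/2.5 → f/2.8 → f/3.2 → f/3.5.

f/3.5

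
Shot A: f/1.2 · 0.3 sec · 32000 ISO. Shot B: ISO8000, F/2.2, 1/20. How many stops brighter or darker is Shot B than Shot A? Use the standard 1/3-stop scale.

6 1/3 stops darker

Aperture: f/1.2 → f/1.4 → f/1.6 → f/1.8 → f/2 → f/2.2 — 1 2/3 stops narrower (darker).
Shutter speed: 0.3 → 1/4 → 1/5 → 1/6 → 1/8 → 1/10 → 1/13 → 1/15 → 1/20 — 2 2/3 stops shorter (darker).
ISO: 32000 → 25600 → 20000 → 16000 → 12800 → 10000 → 8000 — 2 stops lower (darker).
Net: −1 2/3 −2 2/3 −2 = −6 1/3 stops.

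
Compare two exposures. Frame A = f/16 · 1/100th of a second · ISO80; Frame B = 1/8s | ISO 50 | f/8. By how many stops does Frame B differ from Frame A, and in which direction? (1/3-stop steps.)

Aperture: f/16 → f/14 → f/13 → f/11 → f/10 → f/9 → f/8 — 2 stops opened up (brighter).
Shutter speed: 1/100 → 1/80 → 1/60 → 1/50 → 1/40 → 1/30 → 1/25 → 1/20 → 1/15 → 1/13 → 1/10 → 1/8 — 3 2/3 stops slower (brighter).
ISO: 80 → 64 → 50 — 2/3 stop lower (darker).
Net: +2 +3 2/3 −2/3 = +5 stops.

5 stops brighter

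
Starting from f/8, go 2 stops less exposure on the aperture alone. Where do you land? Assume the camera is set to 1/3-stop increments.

Aperture: f/8 → f/9 → f/10 → f/11 → f/13 → f/14 → f/16 — 2 stops narrower (darker).

f/16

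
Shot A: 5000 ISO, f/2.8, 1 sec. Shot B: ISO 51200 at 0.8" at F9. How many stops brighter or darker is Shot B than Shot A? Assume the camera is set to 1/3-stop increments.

1/3 stop darker

Aperture: f/2.8 → f/3.2 → f/3.5 → f/4 → f/4.5 → f/5 → f/5.6 → f/6.3 → f/7.1 → f/8 → f/9 — 3 1/3 stops narrower (darker).
Shutter speed: 1 → 0.8 — 1/3 stop shorter (darker).
ISO: 5000 → 6400 → 8000 → 10000 → 12800 → 16000 → 20000 → 25600 → 32000 → 40000 → 51200 — 3 1/3 stops raised (brighter).
Net: −3 1/3 −1/3 +3 1/3 = −1/3 stops.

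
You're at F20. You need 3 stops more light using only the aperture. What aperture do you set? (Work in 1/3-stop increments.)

Aperture: f/20 → f/18 → f/16 → f/14 → f/13 → f/11 → f/10 → f/9 → f/8 → f/7.1 — 3 stops wider (brighter).

f/7.1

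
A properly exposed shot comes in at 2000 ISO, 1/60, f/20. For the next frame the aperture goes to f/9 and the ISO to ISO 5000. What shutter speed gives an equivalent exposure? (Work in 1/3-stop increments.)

1/800s

Aperture: f/20 → f/18 → f/16 → f/14 → f/13 → f/11 → f/10 → f/9 — 2 1/3 stops wider (brighter).
ISO: 2000 → 2500 → 3200 → 4000 → 5000 — 1 1/3 stops higher (brighter).
Net change so far: 3 2/3 stops brighter. Offset with the shutter speed: 1/60 → 1/80 → 1/100 → 1/125 → 1/160 → 1/200 → 1/250 → 1/320 → 1/400 → 1/500 → 1/640 → 1/800.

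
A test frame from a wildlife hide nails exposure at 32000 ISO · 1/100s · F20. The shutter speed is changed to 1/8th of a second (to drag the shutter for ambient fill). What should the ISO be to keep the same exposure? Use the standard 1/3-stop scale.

Shutter speed: 1/100 → 1/80 → 1/60 → 1/50 → 1/40 → 1/30 → 1/25 → 1/20 → 1/15 → 1/13 → 1/10 → 1/8 — 3 2/3 stops longer (brighter).
Need 3 2/3 stops darker from the ISO: 32000 → 25600 → 20000 → 16000 → 12800 → 10000 → 8000 → 6400 → 5000 → 4000 → 3200 → 2500.

ISO 2500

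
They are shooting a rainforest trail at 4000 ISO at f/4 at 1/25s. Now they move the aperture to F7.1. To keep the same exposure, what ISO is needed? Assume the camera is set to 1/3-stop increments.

ISO 12800

Aperture: f/4 → f/4.5 → f/5 → f/5.6 → f/6.3 → f/7.1 — 1 2/3 stops narrower (darker).
Need 1 2/3 stops brighter from the ISO: 4000 → 5000 → 6400 → 8000 → 10000 → 12800.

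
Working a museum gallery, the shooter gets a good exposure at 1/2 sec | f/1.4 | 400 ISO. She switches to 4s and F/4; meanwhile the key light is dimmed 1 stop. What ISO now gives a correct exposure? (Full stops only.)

Scene light: 1 stop darker.
Shutter speed: 1/2 → 1 → 2 → 4 — 3 stops longer (brighter).
Aperture: f/1.4 → f/2 → f/2.8 → f/4 — 3 stops narrower (darker).
Net so far: 1 stop darker. ISO: 400 → 800.

ISO 800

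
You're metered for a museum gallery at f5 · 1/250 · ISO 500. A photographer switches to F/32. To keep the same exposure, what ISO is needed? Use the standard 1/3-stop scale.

ISO 20000

Aperture: f/5 → f/5.6 → f/6.3 → f/7.1 → f/8 → f/9 → f/10 → f/11 → f/13 → f/14 → f/16 → f/18 → f/20 → f/22 → f/25 → f/29 → f/32 — 5 1/3 stops smaller aperture (darker).
Need 5 1/3 stops brighter from the ISO: 500 → 640 → 800 → 1000 → 1250 → 1600 → 2000 → 2500 → 3200 → 4000 → 5000 → 6400 → 8000 → 10000 → 12800 → 16000 → 20000.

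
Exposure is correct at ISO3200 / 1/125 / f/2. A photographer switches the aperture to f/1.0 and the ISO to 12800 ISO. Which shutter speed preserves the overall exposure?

1/2000s

Aperture: f/2 → f/1.4 → f/1.0 — 2 stops opened up (brighter).
ISO: 3200 → 6400 → 12800 — 2 stops raised (brighter).
Net change so far: 4 stops brighter. Offset with the shutter speed: 1/125 → 1/250 → 1/500 → 1/1000 → 1/2000.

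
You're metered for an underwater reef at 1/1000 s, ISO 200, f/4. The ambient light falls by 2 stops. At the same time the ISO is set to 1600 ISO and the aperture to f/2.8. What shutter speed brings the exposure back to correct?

1/4000s

Scene light: 2 stops darker.
ISO: 200 → 400 → 800 → 1600 — 3 stops higher (brighter).
Aperture: f/4 → f/2.8 — 1 stop larger aperture (brighter).
Net so far: 2 stops brighter. Shutter speed: 1/1000 → 1/2000 → 1/4000.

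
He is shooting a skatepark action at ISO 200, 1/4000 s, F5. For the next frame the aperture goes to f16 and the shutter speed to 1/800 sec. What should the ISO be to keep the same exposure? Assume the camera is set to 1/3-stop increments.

Aperture: f/5 → f/5.6 → f/6.3 → f/7.1 → f/8 → f/9 → f/10 → f/11 → f/13 → f/14 → f/16 — 3 1/3 stops stopped down (darker).
Shutter speed: 1/4000 → 1/3200 → 1/2500 → 1/2000 → 1/1600 → 1/1250 → 1/1000 → 1/800 — 2 1/3 stops slower (brighter).
Net change so far: 1 stop darker. Offset with the ISO: 200 → 250 → 320 → 400.

ISO 400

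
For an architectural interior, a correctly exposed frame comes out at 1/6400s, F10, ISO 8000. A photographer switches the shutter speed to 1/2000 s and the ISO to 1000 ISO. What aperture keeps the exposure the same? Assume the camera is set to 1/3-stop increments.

f/6.3

Shutter speed: 1/6400 → 1/5000 → 1/4000 → 1/3200 → 1/2500 → 1/2000 — 1 2/3 stops longer (brighter).
ISO: 8000 → 6400 → 5000 → 4000 → 3200 → 2500 → 2000 → 1600 → 1250 → 1000 — 3 stops dropped (darker).
Net change so far: 1 1/3 stops darker. Offset with the aperture: f/10 → f/9 → f/8 → f/7.1 → f/6.3.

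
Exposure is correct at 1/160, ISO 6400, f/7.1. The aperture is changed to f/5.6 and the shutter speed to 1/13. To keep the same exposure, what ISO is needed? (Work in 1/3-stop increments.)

Aperture: f/7.1 → f/6.3 → f/5.6 — 2/3 stop opened up (brighter).
Shutter speed: 1/160 → 1/125 → 1/100 → 1/80 → 1/60 → 1/50 → 1/40 → 1/30 → 1/25 → 1/20 → 1/15 → 1/13 — 3 2/3 stops slower (brighter).
Net change so far: 4 1/3 stops brighter. Offset with the ISO: 6400 → 5000 → 4000 → 3200 → 2500 → 2000 → 1600 → 1250 → 1000 → 800 → 640 → 500 → 400 → 320.

ISO 320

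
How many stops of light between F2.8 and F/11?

4 stops

f/2.8 → f/4 → f/5.6 → f/8 → f/11 — count the steps: 4 stops.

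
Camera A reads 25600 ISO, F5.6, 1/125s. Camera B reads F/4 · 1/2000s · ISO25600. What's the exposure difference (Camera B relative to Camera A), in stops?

3 stops darker

Aperture: f/5.6 → f/4 — 1 stop opened up (brighter).
Shutter speed: 1/125 → 1/250 → 1/500 → 1/1000 → 1/2000 — 4 stops faster (darker).
ISO: unchanged.
Net: +1 −4 = −3 stops.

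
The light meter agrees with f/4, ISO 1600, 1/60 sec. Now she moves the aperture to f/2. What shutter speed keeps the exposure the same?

1/250s

Aperture: f/4 → f/2.8 → f/2 — 2 stops wider (brighter).
Need 2 stops darker from the shutter speed: 1/60 → 1/125 → 1/250.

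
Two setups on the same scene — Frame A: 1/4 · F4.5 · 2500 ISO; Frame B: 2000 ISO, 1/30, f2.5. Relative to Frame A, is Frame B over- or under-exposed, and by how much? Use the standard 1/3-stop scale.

1 2/3 stops darker

Aperture: f/4.5 → f/4 → f/3.5 → f/3.2 → f/2.8 → f/2.5 — 1 2/3 stops wider (brighter).
Shutter speed: 1/4 → 1/5 → 1/6 → 1/8 → 1/10 → 1/13 → 1/15 → 1/20 → 1/25 → 1/30 — 3 stops faster (darker).
ISO: 2500 → 2000 — 1/3 stop dropped (darker).
Net: +1 2/3 −3 −1/3 = −1 2/3 stops.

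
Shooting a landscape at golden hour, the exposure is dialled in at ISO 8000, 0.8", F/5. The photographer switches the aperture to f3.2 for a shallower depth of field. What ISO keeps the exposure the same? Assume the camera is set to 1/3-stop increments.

Aperture: f/5 → f/4.5 → f/4 → f/3.5 → f/3.2 — 1 1/3 stops wider (brighter).
Need 1 1/3 stops darker from the ISO: 8000 → 6400 → 5000 → 4000 → 3200.

ISO 3200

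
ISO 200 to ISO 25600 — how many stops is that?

200 → 400 → 800 → 1600 → 3200 → 6400 → 12800 → 25600 — count the steps: 7 stops.

7 stops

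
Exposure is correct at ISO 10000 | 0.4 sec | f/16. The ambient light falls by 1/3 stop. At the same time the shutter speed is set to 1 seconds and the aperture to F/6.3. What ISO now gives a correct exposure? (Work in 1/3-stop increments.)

ISO 800

Scene light: 1/3 stop darker.
Shutter speed: 0.4 → 0.5 → 0.6 → 0.8 → 1 — 1 1/3 stops slower (brighter).
Aperture: f/16 → f/14 → f/13 → f/11 → f/10 → f/9 → f/8 → f/7.1 → f/6.3 — 2 2/3 stops larger aperture (brighter).
Net so far: 3 2/3 stops brighter. ISO: 10000 → 8000 → 6400 → 5000 → 4000 → 3200 → 2500 → 2000 → 1600 → 1250 → 1000 → 800.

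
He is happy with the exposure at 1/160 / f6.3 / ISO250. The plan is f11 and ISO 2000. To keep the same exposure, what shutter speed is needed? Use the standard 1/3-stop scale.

1/400s

Aperture: f/6.3 → f/7.1 → f/8 → f/9 → f/10 → f/11 — 1 2/3 stops smaller aperture (darker).
ISO: 250 → 320 → 400 → 500 → 640 → 800 → 1000 → 1250 → 1600 → 2000 — 3 stops higher (brighter).
Net change so far: 1 1/3 stops brighter. Offset with the shutter speed: 1/160 → 1/200 → 1/250 → 1/320 → 1/400.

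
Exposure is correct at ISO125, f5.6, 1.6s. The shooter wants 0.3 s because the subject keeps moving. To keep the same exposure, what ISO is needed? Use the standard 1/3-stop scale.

Shutter speed: 1.6 → 1.3 → 1 → 0.8 → 0.6 → 0.5 → 0.4 → 0.3 — 2 1/3 stops shorter (darker).
Need 2 1/3 stops brighter from the ISO: 125 → 160 → 200 → 250 → 320 → 400 → 500 → 640.

ISO 640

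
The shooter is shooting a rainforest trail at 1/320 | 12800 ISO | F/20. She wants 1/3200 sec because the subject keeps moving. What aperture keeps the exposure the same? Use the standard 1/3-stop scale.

f/6.3

Shutter speed: 1/320 → 1/400 → 1/500 → 1/640 → 1/800 → 1/1000 → 1/1250 → 1/1600 → 1/2000 → 1/2500 → 1/3200 — 3 1/3 stops faster (darker).
Need 3 1/3 stops brighter from the aperture: f/20 → f/18 → f/16 → f/14 → f/13 → f/11 → f/10 → f/9 → f/8 → f/7.1 → f/6.3.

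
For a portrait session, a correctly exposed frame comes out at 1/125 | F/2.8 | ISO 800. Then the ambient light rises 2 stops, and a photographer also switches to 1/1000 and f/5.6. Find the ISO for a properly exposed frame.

Scene light: 2 stops brighter.
Shutter speed: 1/125 → 1/250 → 1/500 → 1/1000 — 3 stops shorter (darker).
Aperture: f/2.8 → f/4 → f/5.6 — 2 stops smaller aperture (darker).
Net so far: 3 stops darker. ISO: 800 → 1600 → 3200 → 6400.

ISO 6400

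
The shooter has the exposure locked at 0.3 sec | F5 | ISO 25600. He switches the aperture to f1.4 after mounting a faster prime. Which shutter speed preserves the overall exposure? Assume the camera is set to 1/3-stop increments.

Aperture: f/5 → f/4.5 → f/4 → f/3.5 → f/3.2 → f/2.8 → f/2.5 → f/2.2 → f/2 → f/1.8 → f/1.6 → f/1.4 — 3 2/3 stops wider (brighter).
Need 3 2/3 stops darker from the shutter speed: 0.3 → 1/4 → 1/5 → 1/6 → 1/8 → 1/10 → 1/13 → 1/15 → 1/20 → 1/25 → 1/30 → 1/40.

1/40s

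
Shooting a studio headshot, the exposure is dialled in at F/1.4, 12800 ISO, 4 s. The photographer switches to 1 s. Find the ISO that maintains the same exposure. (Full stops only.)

ISO 51200

Shutter speed: 4 → 2 → 1 — 2 stops faster (darker).
Need 2 stops brighter from the ISO: 12800 → 25600 → 51200.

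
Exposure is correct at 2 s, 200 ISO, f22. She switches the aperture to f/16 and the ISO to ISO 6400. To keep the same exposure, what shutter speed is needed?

Aperture: f/22 → f/16 — 1 stop larger aperture (brighter).
ISO: 200 → 400 → 800 → 1600 → 3200 → 6400 — 5 stops raised (brighter).
Net change so far: 6 stops brighter. Offset with the shutter speed: 2 → 1 → 1/2 → 1/4 → 1/8 → 1/15 → 1/30.

1/30s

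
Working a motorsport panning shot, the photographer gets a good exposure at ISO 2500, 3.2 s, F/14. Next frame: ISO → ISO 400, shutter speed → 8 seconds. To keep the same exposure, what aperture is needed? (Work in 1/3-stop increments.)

ISO: 2500 → 2000 → 1600 → 1250 → 1000 → 800 → 640 → 500 → 400 — 2 2/3 stops dropped (darker).
Shutter speed: 3.2 → 4 → 5 → 6 → 8 — 1 1/3 stops slower (brighter).
Net change so far: 1 1/3 stops darker. Offset with the aperture: f/14 → f/13 → f/11 → f/10 → f/9.

f/9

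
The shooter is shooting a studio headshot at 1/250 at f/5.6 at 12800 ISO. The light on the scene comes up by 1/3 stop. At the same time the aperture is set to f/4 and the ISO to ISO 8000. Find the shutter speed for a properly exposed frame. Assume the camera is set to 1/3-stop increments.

Scene light: 1/3 stop brighter.
Aperture: f/5.6 → f/5 → f/4.5 → f/4 — 1 stop larger aperture (brighter).
ISO: 12800 → 10000 → 8000 — 2/3 stop lower (darker).
Net so far: 2/3 stop brighter. Shutter speed: 1/250 → 1/320 → 1/400.

1/400s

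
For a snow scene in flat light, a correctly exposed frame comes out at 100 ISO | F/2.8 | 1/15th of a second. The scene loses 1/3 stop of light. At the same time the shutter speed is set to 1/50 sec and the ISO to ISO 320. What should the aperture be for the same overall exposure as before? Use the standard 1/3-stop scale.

Scene light: 1/3 stop darker.
Shutter speed: 1/15 → 1/20 → 1/25 → 1/30 → 1/40 → 1/50 — 1 2/3 stops shorter (darker).
ISO: 100 → 125 → 160 → 200 → 250 → 320 — 1 2/3 stops raised (brighter).
Net so far: 1/3 stop darker. Aperture: f/2.8 → f/2.5.

f/2.5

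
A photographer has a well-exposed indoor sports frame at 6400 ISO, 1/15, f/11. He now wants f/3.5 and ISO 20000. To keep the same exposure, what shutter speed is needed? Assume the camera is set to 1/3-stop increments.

Aperture: f/11 → f/10 → f/9 → f/8 → f/7.1 → f/6.3 → f/5.6 → f/5 → f/4.5 → f/4 → f/3.5 — 3 1/3 stops opened up (brighter).
ISO: 6400 → 8000 → 10000 → 12800 → 16000 → 20000 — 1 2/3 stops raised (brighter).
Net change so far: 5 stops brighter. Offset with the shutter speed: 1/15 → 1/20 → 1/25 → 1/30 → 1/40 → 1/50 → 1/60 → 1/80 → 1/100 → 1/125 → 1/160 → 1/200 → 1/250 → 1/320 → 1/400 → 1/500.

1/500s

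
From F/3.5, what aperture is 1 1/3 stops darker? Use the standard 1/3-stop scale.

f/5.6

Aperture: f/3.5 → f/4 → f/4.5 → f/5 → f/5.6 — 1 1/3 stops stopped down (darker).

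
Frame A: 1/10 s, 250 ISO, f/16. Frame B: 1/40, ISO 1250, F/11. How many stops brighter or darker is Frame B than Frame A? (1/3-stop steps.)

1 1/3 stops brighter

Aperture: f/16 → f/14 → f/13 → f/11 — 1 stop larger aperture (brighter).
Shutter speed: 1/10 → 1/13 → 1/15 → 1/20 → 1/25 → 1/30 → 1/40 — 2 stops faster (darker).
ISO: 250 → 320 → 400 → 500 → 640 → 800 → 1000 → 1250 — 2 1/3 stops raised (brighter).
Net: +1 −2 +2 1/3 = +1 1/3 stops.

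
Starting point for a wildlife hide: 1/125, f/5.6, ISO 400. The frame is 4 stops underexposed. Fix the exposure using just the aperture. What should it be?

f/1.4

Underexposed by 4 stops → need 4 stops brighter.
Aperture: f/5.6 → f/4 → f/2.8 → f/2 → f/1.4.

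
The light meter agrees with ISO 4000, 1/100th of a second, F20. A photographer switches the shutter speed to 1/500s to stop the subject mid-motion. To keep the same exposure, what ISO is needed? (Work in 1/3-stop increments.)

ISO 20000

Shutter speed: 1/100 → 1/125 → 1/160 → 1/200 → 1/250 → 1/320 → 1/400 → 1/500 — 2 1/3 stops shorter (darker).
Need 2 1/3 stops brighter from the ISO: 4000 → 5000 → 6400 → 8000 → 10000 → 12800 → 16000 → 20000.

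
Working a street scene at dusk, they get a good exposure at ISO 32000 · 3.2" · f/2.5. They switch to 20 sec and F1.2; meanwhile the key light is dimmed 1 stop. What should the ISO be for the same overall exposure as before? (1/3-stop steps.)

Scene light: 1 stop darker.
Shutter speed: 3.2 → 4 → 5 → 6 → 8 → 10 → 13 → 15 → 20 — 2 2/3 stops slower (brighter).
Aperture: f/2.5 → f/2.2 → f/2 → f/1.8 → f/1.6 → f/1.4 → f/1.2 — 2 stops larger aperture (brighter).
Net so far: 3 2/3 stops brighter. ISO: 32000 → 25600 → 20000 → 16000 → 12800 → 10000 → 8000 → 6400 → 5000 → 4000 → 3200 → 2500.

ISO 2500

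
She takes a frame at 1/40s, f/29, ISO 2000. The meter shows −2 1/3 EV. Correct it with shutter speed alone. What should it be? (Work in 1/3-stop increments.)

Underexposed by 2 1/3 stops → need 2 1/3 stops brighter.
Shutter speed: 1/40 → 1/30 → 1/25 → 1/20 → 1/15 → 1/13 → 1/10 → 1/8.

1/8s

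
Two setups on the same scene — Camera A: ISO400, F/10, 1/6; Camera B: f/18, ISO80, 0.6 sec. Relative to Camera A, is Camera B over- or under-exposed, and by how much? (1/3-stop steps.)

Aperture: f/10 → f/11 → f/13 → f/14 → f/16 → f/18 — 1 2/3 stops narrower (darker).
Shutter speed: 1/6 → 1/5 → 1/4 → 0.3 → 0.4 → 0.5 → 0.6 — 2 stops longer (brighter).
ISO: 400 → 320 → 250 → 200 → 160 → 125 → 100 → 80 — 2 1/3 stops dropped (darker).
Net: −1 2/3 +2 −2 1/3 = −2 stops.

2 stops darker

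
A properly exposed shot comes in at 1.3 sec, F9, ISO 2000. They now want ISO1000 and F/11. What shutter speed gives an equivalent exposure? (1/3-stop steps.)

4 s

ISO: 2000 → 1600 → 1250 → 1000 — 1 stop dropped (darker).
Aperture: f/9 → f/10 → f/11 — 2/3 stop narrower (darker).
Net change so far: 1 2/3 stops darker. Offset with the shutter speed: 1.3 → 1.6 → 2 → 2.5 → 3.2 → 4.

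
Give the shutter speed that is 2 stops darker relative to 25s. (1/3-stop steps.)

6 s

Shutter speed: 25 → 20 → 15 → 13 → 10 → 8 → 6 — 2 stops shorter (darker).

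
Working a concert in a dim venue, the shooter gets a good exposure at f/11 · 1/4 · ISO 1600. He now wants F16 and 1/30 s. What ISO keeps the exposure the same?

ISO 25600

Aperture: f/11 → f/16 — 1 stop stopped down (darker).
Shutter speed: 1/4 → 1/8 → 1/15 → 1/30 — 3 stops faster (darker).
Net change so far: 4 stops darker. Offset with the ISO: 1600 → 3200 → 6400 → 12800 → 25600.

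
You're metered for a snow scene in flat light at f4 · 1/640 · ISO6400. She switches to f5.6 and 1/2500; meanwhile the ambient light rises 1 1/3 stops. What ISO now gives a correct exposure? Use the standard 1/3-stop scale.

Scene light: 1 1/3 stops brighter.
Aperture: f/4 → f/4.5 → f/5 → f/5.6 — 1 stop stopped down (darker).
Shutter speed: 1/640 → 1/800 → 1/1000 → 1/1250 → 1/1600 → 1/2000 → 1/2500 — 2 stops faster (darker).
Net so far: 1 2/3 stops darker. ISO: 6400 → 8000 → 10000 → 12800 → 16000 → 20000.

ISO 20000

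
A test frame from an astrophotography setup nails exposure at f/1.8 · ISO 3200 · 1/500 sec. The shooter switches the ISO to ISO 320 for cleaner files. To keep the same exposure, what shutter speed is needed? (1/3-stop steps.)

ISO: 3200 → 2500 → 2000 → 1600 → 1250 → 1000 → 800 → 640 → 500 → 400 → 320 — 3 1/3 stops lower (darker).
Need 3 1/3 stops brighter from the shutter speed: 1/500 → 1/400 → 1/320 → 1/250 → 1/200 → 1/160 → 1/125 → 1/100 → 1/80 → 1/60 → 1/50.

1/50s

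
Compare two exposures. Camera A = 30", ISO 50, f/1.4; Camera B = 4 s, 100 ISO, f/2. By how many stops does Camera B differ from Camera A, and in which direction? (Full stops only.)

3 stops darker

Aperture: f/1.4 → f/2 — 1 stop stopped down (darker).
Shutter speed: 30 → 15 → 8 → 4 — 3 stops shorter (darker).
ISO: 50 → 100 — 1 stop higher (brighter).
Net: −1 −3 +1 = −3 stops.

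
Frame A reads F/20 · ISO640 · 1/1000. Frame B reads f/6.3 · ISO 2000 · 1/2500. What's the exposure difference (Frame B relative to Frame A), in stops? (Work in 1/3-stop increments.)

3 2/3 stops brighter

Aperture: f/20 → f/18 → f/16 → f/14 → f/13 → f/11 → f/10 → f/9 → f/8 → f/7.1 → f/6.3 — 3 1/3 stops wider (brighter).
Shutter speed: 1/1000 → 1/1250 → 1/1600 → 1/2000 → 1/2500 — 1 1/3 stops faster (darker).
ISO: 640 → 800 → 1000 → 1250 → 1600 → 2000 — 1 2/3 stops higher (brighter).
Net: +3 1/3 −1 1/3 +1 2/3 = +3 2/3 stops.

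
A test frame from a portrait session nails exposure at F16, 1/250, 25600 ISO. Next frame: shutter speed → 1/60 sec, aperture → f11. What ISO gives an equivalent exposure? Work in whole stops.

ISO 3200

Shutter speed: 1/250 → 1/125 → 1/60 — 2 stops slower (brighter).
Aperture: f/16 → f/11 — 1 stop larger aperture (brighter).
Net change so far: 3 stops brighter. Offset with the ISO: 25600 → 12800 → 6400 → 3200.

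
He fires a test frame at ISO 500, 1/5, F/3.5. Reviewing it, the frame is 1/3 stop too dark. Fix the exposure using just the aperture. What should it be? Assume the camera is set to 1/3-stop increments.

f/3.2

Underexposed by 1/3 stop → need 1/3 stop brighter.
Aperture: f/3.5 → f/3.2.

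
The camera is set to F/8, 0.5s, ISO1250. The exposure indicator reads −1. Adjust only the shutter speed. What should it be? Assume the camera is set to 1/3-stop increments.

Underexposed by 1 stop → need 1 stop brighter.
Shutter speed: 0.5 → 0.6 → 0.8 → 1.

1 s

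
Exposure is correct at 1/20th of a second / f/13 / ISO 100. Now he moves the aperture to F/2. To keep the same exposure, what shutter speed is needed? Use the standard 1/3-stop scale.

1/800s

Aperture: f/13 → f/11 → f/10 → f/9 → f/8 → f/7.1 → f/6.3 → f/5.6 → f/5 → f/4.5 → f/4 → f/3.5 → f/3.2 → f/2.8 → f/2.5 → f/2.2 → f/2 — 5 1/3 stops larger aperture (brighter).
Need 5 1/3 stops darker from the shutter speed: 1/20 → 1/25 → 1/30 → 1/40 → 1/50 → 1/60 → 1/80 → 1/100 → 1/125 → 1/160 → 1/200 → 1/250 → 1/320 → 1/400 → 1/500 → 1/640 → 1/800.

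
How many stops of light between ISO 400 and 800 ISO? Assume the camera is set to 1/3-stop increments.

400 → 500 → 640 → 800 — count the steps: 3 third-stops = 1 stop.

1 stop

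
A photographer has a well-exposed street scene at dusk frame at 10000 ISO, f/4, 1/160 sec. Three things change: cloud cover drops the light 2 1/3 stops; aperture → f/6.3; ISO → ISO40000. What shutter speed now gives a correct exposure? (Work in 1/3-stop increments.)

Scene light: 2 1/3 stops darker.
Aperture: f/4 → f/4.5 → f/5 → f/5.6 → f/6.3 — 1 1/3 stops narrower (darker).
ISO: 10000 → 12800 → 16000 → 20000 → 25600 → 32000 → 40000 — 2 stops raised (brighter).
Net so far: 1 2/3 stops darker. Shutter speed: 1/160 → 1/125 → 1/100 → 1/80 → 1/60 → 1/50.

1/50s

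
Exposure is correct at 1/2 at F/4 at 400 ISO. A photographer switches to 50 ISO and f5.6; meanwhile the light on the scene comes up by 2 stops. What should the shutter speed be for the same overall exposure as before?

Scene light: 2 stops brighter.
ISO: 400 → 200 → 100 → 50 — 3 stops lower (darker).
Aperture: f/4 → f/5.6 — 1 stop narrower (darker).
Net so far: 2 stops darker. Shutter speed: 1/2 → 1 → 2.

2 s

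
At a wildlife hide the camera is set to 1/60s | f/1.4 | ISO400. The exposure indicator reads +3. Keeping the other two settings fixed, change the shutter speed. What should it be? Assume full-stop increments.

Overexposed by 3 stops → need 3 stops darker.
Shutter speed: 1/60 → 1/125 → 1/250 → 1/500.

1/500s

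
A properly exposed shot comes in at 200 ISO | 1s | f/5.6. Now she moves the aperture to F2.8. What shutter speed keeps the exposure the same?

Aperture: f/5.6 → f/4 → f/2.8 — 2 stops wider (brighter).
Need 2 stops darker from the shutter speed: 1 → 1/2 → 1/4.

1/4s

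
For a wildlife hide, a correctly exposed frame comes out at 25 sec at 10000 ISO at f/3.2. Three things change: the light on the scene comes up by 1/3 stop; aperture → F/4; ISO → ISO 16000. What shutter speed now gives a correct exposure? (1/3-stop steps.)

Scene light: 1/3 stop brighter.
Aperture: f/3.2 → f/3.5 → f/4 — 2/3 stop smaller aperture (darker).
ISO: 10000 → 12800 → 16000 — 2/3 stop raised (brighter).
Net so far: 1/3 stop brighter. Shutter speed: 25 → 20.

20 s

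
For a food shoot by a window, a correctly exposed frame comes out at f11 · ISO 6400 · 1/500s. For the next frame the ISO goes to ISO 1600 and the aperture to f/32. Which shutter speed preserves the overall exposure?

1/15s

ISO: 6400 → 3200 → 1600 — 2 stops lower (darker).
Aperture: f/11 → f/16 → f/22 → f/32 — 3 stops stopped down (darker).
Net change so far: 5 stops darker. Offset with the shutter speed: 1/500 → 1/250 → 1/125 → 1/60 → 1/30 → 1/15.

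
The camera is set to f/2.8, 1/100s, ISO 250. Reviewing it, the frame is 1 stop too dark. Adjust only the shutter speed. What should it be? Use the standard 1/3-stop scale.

1/50s

Underexposed by 1 stop → need 1 stop brighter.
Shutter speed: 1/100 → 1/80 → 1/60 → 1/50.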